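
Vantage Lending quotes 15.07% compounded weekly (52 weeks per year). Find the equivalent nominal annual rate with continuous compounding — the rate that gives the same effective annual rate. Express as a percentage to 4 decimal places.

EAR = (1 + 0.1507/52)^52 − 1 = 0.162394.
Equivalent continuous rate: r = ln(1 + 0.162394) = 0.150482 = 15.0482%.

15.0482%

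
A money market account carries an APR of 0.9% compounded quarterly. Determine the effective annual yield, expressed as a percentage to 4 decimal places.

0.9030%

EAR = (1 + 0.009/4)^4 − 1.
= 1.009030 − 1 = 0.9030%.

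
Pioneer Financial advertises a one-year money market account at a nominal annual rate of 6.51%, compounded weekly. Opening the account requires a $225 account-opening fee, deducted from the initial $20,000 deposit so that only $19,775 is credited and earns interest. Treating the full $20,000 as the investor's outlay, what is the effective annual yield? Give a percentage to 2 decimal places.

5.52%

Value after one year: 19,775 × (1 + 0.0651/52)^52 = 19,775 × 1.067222 = $21,104.32.
Effective yield on the $20,000 outlay: 21,104.32 / 20,000 − 1 = 0.055216 = 5.52%.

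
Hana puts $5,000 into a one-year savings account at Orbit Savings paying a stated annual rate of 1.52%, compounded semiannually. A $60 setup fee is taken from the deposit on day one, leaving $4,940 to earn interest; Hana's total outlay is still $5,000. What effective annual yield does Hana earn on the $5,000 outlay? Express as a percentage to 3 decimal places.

0.307%

Value after one year: 4,940 × (1 + 0.0152/2)^2 = 4,940 × 1.015258 = $5,015.37.
Effective yield on the $5,000 outlay: 5,015.37 / 5,000 − 1 = 0.003075 = 0.307%.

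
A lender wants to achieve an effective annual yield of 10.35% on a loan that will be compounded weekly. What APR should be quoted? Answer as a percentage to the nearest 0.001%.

9.858%

(1 + r/52)^52 − 1 = 0.1035, so 1 + r/52 = 1.1035^(1/52).
r/52 = 0.001896, so r = 0.098580 = 9.858%.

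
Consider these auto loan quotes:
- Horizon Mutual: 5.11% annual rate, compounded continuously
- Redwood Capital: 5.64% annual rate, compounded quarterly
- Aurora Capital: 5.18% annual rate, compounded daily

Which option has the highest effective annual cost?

Horizon Mutual: e^0.0511 − 1 = 5.243%
Redwood Capital: (1 + 0.0564/4)^4 − 1 = 5.760%
Aurora Capital: (1 + 0.0518/365)^365 − 1 = 5.316%
The highest effective annual rate is Redwood Capital at 5.760%.

Redwood Capital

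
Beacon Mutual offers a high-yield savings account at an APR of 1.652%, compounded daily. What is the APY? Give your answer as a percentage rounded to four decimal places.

1.6657%

EAR = (1 + 0.01652/365)^365 − 1.
= (1 + 0.000045)^365 − 1 = 1.016657 − 1 = 1.6657%.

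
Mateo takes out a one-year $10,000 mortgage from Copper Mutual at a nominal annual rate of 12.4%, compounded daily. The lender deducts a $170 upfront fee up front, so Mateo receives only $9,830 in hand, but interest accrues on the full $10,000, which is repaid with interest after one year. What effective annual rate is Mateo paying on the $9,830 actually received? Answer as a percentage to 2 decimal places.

Amount owed after one year: 10,000 × (1 + 0.124/365)^365 = 10,000 × 1.131992 = $11,319.92.
Effective rate on net proceeds: 11,319.92 / 9,830 − 1 = 0.151569 = 15.16%.

15.16%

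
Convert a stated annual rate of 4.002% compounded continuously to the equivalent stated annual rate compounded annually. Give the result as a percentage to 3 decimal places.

4.083%

EAR under continuous compounding: e^0.04002 − 1 = 0.040832.
Compounded annually, the equivalent nominal rate is the EAR itself: 4.083%.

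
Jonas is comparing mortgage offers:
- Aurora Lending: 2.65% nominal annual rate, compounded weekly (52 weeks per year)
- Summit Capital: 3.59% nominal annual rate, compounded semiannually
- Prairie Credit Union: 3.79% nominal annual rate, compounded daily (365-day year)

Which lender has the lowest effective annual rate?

Aurora Lending

Aurora Lending: (1 + 0.0265/52)^52 − 1 = 2.685%
Summit Capital: (1 + 0.0359/2)^2 − 1 = 3.622%
Prairie Credit Union: (1 + 0.0379/365)^365 − 1 = 3.863%
The lowest effective annual rate is Aurora Lending at 2.685%.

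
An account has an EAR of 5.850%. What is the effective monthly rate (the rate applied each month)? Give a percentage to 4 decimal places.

0.4749%

The per-month rate i satisfies (1 + i)^12 = 1 + 0.05850.
i = 1.05850^(1/12) − 1 = 0.0047490 = 0.4749%.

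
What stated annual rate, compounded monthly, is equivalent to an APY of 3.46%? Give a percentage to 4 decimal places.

3.4063%

(1 + r/12)^12 − 1 = 0.0346, so 1 + r/12 = 1.0346^(1/12).
r/12 = 0.002839, so r = 0.034063 = 3.4063%.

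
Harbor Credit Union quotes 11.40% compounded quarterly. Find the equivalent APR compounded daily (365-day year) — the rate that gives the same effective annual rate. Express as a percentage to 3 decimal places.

11.242%

EAR = (1 + 0.1140/4)^4 − 1 = 0.118967.
Solve (1 + r/365)^365 = 1.118967: r/365 = 1.118967^(1/365) − 1 = 0.000308, so r = 0.112423 = 11.242%.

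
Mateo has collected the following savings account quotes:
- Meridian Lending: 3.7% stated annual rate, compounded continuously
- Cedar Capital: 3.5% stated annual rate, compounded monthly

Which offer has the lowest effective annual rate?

Cedar Capital

Meridian Lending: e^0.037 − 1 = 3.769%
Cedar Capital: (1 + 0.035/12)^12 − 1 = 3.557%
The lowest effective annual rate is Cedar Capital at 3.557%.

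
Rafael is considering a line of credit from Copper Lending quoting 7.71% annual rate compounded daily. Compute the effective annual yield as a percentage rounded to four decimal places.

EAR = (1 + 0.0771/365)^365 − 1.
= 1.080141 − 1 = 8.0141%.

8.0141%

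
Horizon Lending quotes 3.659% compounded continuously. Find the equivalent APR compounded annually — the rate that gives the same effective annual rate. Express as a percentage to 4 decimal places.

3.7268%

EAR under continuous compounding: e^0.03659 − 1 = 0.037268.
Compounded annually, the equivalent nominal rate is the EAR itself: 3.7268%.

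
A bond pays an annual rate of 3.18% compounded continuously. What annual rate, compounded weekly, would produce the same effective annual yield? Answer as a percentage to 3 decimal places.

EAR under continuous compounding: e^0.0318 − 1 = 0.032311.
Solve (1 + r/52)^52 = 1.032311: r/52 = 1.032311^(1/52) − 1 = 0.000612, so r = 0.031810 = 3.181%.

3.181%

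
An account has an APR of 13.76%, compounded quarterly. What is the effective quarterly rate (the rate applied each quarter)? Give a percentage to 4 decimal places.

With a nominal annual rate compounded quarterly, the periodic rate is the nominal rate divided by 4.
i = 0.1376 / 4 = 0.0344000 = 3.4400%.

3.4400%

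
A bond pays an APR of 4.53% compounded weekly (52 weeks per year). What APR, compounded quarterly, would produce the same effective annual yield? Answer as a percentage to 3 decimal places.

4.554%

EAR = (1 + 0.0453/52)^52 − 1 = 0.046321.
Solve (1 + r/4)^4 = 1.046321: r/4 = 1.046321^(1/4) − 1 = 0.011384, so r = 0.045538 = 4.554%.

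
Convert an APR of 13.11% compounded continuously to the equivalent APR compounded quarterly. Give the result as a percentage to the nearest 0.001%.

EAR under continuous compounding: e^0.1311 − 1 = 0.140082.
Solve (1 + r/4)^4 = 1.140082: r/4 = 1.140082^(1/4) − 1 = 0.033318, so r = 0.133272 = 13.327%.

13.327%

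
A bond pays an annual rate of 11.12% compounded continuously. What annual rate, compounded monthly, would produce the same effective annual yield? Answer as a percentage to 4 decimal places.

11.1717%

EAR under continuous compounding: e^0.1112 − 1 = 0.117618.
Solve (1 + r/12)^12 = 1.117618: r/12 = 1.117618^(1/12) − 1 = 0.009310, so r = 0.111717 = 11.1717%.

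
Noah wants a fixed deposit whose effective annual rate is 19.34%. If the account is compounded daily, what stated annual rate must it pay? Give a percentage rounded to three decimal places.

17.685%

(1 + r/365)^365 − 1 = 0.1934, so 1 + r/365 = 1.1934^(1/365).
r/365 = 0.000485, so r = 0.176849 = 17.685%.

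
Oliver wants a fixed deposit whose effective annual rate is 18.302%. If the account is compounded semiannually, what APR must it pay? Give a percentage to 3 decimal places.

(1 + r/2)^2 − 1 = 0.18302, so 1 + r/2 = 1.18302^(1/2).
r/2 = 0.087667, so r = 0.175334 = 17.533%.

17.533%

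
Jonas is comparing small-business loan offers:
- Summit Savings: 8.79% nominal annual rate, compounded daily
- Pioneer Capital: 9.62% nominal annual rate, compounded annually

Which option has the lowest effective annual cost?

Summit Savings

Summit Savings: (1 + 0.0879/365)^365 − 1 = 9.187%
Pioneer Capital: compounded annually, EAR = 9.620%
The lowest effective annual rate is Summit Savings at 9.187%.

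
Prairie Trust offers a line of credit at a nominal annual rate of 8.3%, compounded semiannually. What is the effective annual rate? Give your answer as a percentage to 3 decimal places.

EAR = (1 + 0.083/2)^2 − 1.
= 1.084722 − 1 = 8.472%.

8.472%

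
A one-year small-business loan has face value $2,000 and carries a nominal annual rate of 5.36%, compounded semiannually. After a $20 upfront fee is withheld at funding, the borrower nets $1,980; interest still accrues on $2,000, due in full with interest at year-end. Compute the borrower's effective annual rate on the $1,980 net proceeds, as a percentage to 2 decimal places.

Amount owed after one year: 2,000 × (1 + 0.0536/2)^2 = 2,000 × 1.054318 = $2,108.64.
Effective rate on net proceeds: 2,108.64 / 1,980 − 1 = 0.064968 = 6.50%.

6.50%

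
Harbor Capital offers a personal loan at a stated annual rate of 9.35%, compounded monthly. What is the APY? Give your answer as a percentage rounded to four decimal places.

EAR = (1 + 0.0935/12)^12 − 1.
= (1 + 0.007792)^12 − 1 = 1.097613 − 1 = 9.7613%.

9.7613%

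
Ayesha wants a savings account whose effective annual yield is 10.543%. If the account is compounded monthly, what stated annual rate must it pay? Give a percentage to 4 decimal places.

(1 + r/12)^12 − 1 = 0.10543, so 1 + r/12 = 1.10543^(1/12).
r/12 = 0.008388, so r = 0.100654 = 10.0654%.

10.0654%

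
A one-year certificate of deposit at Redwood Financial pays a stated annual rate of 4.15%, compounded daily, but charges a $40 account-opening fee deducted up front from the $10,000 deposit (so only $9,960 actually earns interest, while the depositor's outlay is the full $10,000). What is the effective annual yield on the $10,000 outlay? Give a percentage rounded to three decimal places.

Value after one year: 9,960 × (1 + 0.0415/365)^365 = 9,960 × 1.042371 = $10,382.01.
Effective yield on the $10,000 outlay: 10,382.01 / 10,000 − 1 = 0.038201 = 3.820%.

3.820%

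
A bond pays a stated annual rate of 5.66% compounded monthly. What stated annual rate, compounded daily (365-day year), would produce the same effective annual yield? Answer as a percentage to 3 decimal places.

EAR = (1 + 0.0566/12)^12 − 1 = 0.058092.
Solve (1 + r/365)^365 = 1.058092: r/365 = 1.058092^(1/365) − 1 = 0.000155, so r = 0.056471 = 5.647%.

5.647%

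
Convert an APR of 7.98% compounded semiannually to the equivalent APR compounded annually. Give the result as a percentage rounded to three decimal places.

EAR = (1 + 0.0798/2)^2 − 1 = 0.081392.
Compounded annually, the equivalent nominal rate is the EAR itself: 8.139%.

8.139%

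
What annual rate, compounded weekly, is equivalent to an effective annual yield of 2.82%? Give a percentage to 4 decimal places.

(1 + r/52)^52 − 1 = 0.0282, so 1 + r/52 = 1.0282^(1/52).
r/52 = 0.000535, so r = 0.027817 = 2.7817%.

2.7817%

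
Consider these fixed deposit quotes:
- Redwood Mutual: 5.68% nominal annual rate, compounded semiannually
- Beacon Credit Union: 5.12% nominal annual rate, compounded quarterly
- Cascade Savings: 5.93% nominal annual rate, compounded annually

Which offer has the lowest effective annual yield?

Redwood Mutual: (1 + 0.0568/2)^2 − 1 = 5.761%
Beacon Credit Union: (1 + 0.0512/4)^4 − 1 = 5.219%
Cascade Savings: compounded annually, EAR = 5.930%
The lowest effective annual rate is Beacon Credit Union at 5.219%.

Beacon Credit Union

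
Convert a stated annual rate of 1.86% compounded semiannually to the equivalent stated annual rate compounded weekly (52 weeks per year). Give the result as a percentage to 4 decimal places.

EAR = (1 + 0.0186/2)^2 − 1 = 0.018686.
Solve (1 + r/52)^52 = 1.018686: r/52 = 1.018686^(1/52) − 1 = 0.000356, so r = 0.018517 = 1.8517%.

1.8517%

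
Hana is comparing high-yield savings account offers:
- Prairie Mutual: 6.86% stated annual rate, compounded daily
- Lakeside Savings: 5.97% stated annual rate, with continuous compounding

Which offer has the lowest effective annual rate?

Prairie Mutual: (1 + 0.0686/365)^365 − 1 = 7.100%
Lakeside Savings: e^0.0597 − 1 = 6.152%
The lowest effective annual rate is Lakeside Savings at 6.152%.

Lakeside Savings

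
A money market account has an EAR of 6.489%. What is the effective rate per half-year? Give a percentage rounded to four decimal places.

3.1935%

The per-half-year rate i satisfies (1 + i)^2 = 1 + 0.06489.
i = 1.06489^(1/2) − 1 = 0.0319351 = 3.1935%.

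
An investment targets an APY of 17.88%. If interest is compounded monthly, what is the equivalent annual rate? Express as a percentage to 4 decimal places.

16.5630%

(1 + r/12)^12 − 1 = 0.1788, so 1 + r/12 = 1.1788^(1/12).
r/12 = 0.013802, so r = 0.165630 = 16.5630%.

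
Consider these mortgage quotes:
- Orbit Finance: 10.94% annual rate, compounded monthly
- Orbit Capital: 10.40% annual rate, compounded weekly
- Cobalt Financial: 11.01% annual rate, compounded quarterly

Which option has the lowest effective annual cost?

Orbit Finance: (1 + 0.1094/12)^12 − 1 = 11.506%
Orbit Capital: (1 + 0.1040/52)^52 − 1 = 10.949%
Cobalt Financial: (1 + 0.1101/4)^4 − 1 = 11.473%
The lowest effective annual rate is Orbit Capital at 10.949%.

Orbit Capital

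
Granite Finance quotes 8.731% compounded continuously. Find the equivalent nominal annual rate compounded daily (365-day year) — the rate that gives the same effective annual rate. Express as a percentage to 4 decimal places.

8.7320%

EAR under continuous compounding: e^0.08731 − 1 = 0.091235.
Solve (1 + r/365)^365 = 1.091235: r/365 = 1.091235^(1/365) − 1 = 0.000239, so r = 0.087320 = 8.7320%.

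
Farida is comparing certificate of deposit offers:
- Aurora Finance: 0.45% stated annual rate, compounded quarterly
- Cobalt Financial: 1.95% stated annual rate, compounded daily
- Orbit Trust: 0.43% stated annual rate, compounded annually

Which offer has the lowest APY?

Aurora Finance: (1 + 0.0045/4)^4 − 1 = 0.451%
Cobalt Financial: (1 + 0.0195/365)^365 − 1 = 1.969%
Orbit Trust: compounded annually, EAR = 0.430%
The lowest effective annual rate is Orbit Trust at 0.430%.

Orbit Trust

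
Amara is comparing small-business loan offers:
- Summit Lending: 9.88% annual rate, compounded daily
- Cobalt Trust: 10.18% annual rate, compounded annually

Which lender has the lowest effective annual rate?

Summit Lending: (1 + 0.0988/365)^365 − 1 = 10.383%
Cobalt Trust: compounded annually, EAR = 10.180%
The lowest effective annual rate is Cobalt Trust at 10.180%.

Cobalt Trust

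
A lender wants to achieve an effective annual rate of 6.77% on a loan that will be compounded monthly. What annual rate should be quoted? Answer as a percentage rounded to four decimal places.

(1 + r/12)^12 − 1 = 0.0677, so 1 + r/12 = 1.0677^(1/12).
r/12 = 0.005474, so r = 0.065686 = 6.5686%.

6.5686%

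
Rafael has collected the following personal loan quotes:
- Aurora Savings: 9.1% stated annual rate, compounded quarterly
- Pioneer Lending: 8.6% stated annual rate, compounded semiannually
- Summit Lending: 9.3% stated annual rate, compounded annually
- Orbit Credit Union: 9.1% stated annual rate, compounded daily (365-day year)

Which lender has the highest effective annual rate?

Orbit Credit Union

Aurora Savings: (1 + 0.091/4)^4 − 1 = 9.415%
Pioneer Lending: (1 + 0.086/2)^2 − 1 = 8.785%
Summit Lending: compounded annually, EAR = 9.300%
Orbit Credit Union: (1 + 0.091/365)^365 − 1 = 9.526%
The highest effective annual rate is Orbit Credit Union at 9.526%.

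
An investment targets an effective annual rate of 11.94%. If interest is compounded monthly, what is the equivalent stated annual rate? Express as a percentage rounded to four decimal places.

11.3325%

(1 + r/12)^12 − 1 = 0.1194, so 1 + r/12 = 1.1194^(1/12).
r/12 = 0.009444, so r = 0.113325 = 11.3325%.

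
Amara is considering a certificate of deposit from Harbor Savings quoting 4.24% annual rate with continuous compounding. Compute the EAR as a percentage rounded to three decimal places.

4.331%

With continuous compounding, EAR = e^0.0424 − 1.
e^0.0424 = 1.043312, so EAR = 0.043312 = 4.331%.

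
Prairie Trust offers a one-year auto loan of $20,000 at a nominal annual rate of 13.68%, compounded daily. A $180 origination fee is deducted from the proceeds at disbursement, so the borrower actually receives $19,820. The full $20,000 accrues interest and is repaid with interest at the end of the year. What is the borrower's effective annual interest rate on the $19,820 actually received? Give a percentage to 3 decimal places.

Amount owed after one year: 20,000 × (1 + 0.1368/365)^365 = 20,000 × 1.146569 = $22,931.39.
Effective rate on net proceeds: 22,931.39 / 19,820 − 1 = 0.156982 = 15.698%.

15.698%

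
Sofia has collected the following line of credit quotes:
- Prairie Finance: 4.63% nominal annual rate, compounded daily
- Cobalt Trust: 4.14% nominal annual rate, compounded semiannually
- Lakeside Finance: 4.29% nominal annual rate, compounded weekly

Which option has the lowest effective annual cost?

Cobalt Trust

Prairie Finance: (1 + 0.0463/365)^365 − 1 = 4.739%
Cobalt Trust: (1 + 0.0414/2)^2 − 1 = 4.183%
Lakeside Finance: (1 + 0.0429/52)^52 − 1 = 4.382%
The lowest effective annual rate is Cobalt Trust at 4.183%.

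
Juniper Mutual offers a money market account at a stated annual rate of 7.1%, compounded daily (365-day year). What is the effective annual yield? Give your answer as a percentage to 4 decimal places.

7.3574%

EAR = (1 + 0.071/365)^365 − 1.
= (1 + 0.000195)^365 − 1 = 1.073574 − 1 = 7.3574%.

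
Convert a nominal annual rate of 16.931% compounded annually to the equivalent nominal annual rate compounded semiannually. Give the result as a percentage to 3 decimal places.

Compounded annually, EAR = nominal = 0.169310.
Solve (1 + r/2)^2 = 1.169310: r/2 = 1.169310^(1/2) − 1 = 0.081346, so r = 0.162693 = 16.269%.

16.269%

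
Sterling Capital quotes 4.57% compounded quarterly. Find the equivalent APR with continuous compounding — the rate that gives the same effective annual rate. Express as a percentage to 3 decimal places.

4.544%

EAR = (1 + 0.0457/4)^4 − 1 = 0.046489.
Equivalent continuous rate: r = ln(1 + 0.046489) = 0.045441 = 4.544%.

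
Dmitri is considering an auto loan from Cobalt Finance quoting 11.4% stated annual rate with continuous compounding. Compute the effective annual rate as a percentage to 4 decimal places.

With continuous compounding, EAR = e^0.114 − 1.
e^0.114 = 1.120752, so EAR = 0.120752 = 12.0752%.

12.0752%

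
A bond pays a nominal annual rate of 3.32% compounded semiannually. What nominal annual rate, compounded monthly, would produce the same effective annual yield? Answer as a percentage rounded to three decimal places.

EAR = (1 + 0.0332/2)^2 − 1 = 0.033476.
Solve (1 + r/12)^12 = 1.033476: r/12 = 1.033476^(1/12) − 1 = 0.002748, so r = 0.032973 = 3.297%.

3.297%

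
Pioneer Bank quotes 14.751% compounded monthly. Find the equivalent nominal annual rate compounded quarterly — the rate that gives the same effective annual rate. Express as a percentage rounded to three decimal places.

EAR = (1 + 0.14751/12)^12 − 1 = 0.157903.
Solve (1 + r/4)^4 = 1.157903: r/4 = 1.157903^(1/4) − 1 = 0.037333, so r = 0.149331 = 14.933%.

14.933%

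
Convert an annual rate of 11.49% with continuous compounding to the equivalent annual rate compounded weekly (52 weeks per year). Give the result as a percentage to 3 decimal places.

EAR under continuous compounding: e^0.1149 − 1 = 0.121761.
Solve (1 + r/52)^52 = 1.121761: r/52 = 1.121761^(1/52) − 1 = 0.002212, so r = 0.115027 = 11.503%.

11.503%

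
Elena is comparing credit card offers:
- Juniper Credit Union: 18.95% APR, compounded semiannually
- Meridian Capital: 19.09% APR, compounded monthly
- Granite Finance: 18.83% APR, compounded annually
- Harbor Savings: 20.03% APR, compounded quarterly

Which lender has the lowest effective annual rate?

Granite Finance

Juniper Credit Union: (1 + 0.1895/2)^2 − 1 = 19.848%
Meridian Capital: (1 + 0.1909/12)^12 − 1 = 20.852%
Granite Finance: compounded annually, EAR = 18.830%
Harbor Savings: (1 + 0.2003/4)^4 − 1 = 21.585%
The lowest effective annual rate is Granite Finance at 18.830%.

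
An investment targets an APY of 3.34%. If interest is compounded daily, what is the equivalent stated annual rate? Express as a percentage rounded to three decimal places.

(1 + r/365)^365 − 1 = 0.0334, so 1 + r/365 = 1.0334^(1/365).
r/365 = 0.000090, so r = 0.032856 = 3.286%.

3.286%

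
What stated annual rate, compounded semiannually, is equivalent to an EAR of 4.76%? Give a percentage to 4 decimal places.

4.7047%

(1 + r/2)^2 − 1 = 0.0476, so 1 + r/2 = 1.0476^(1/2).
r/2 = 0.023523, so r = 0.047047 = 4.7047%.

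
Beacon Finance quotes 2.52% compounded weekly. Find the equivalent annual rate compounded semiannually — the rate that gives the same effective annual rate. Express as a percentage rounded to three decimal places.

2.535%

EAR = (1 + 0.0252/52)^52 − 1 = 0.025514.
Solve (1 + r/2)^2 = 1.025514: r/2 = 1.025514^(1/2) − 1 = 0.012677, so r = 0.025353 = 2.535%.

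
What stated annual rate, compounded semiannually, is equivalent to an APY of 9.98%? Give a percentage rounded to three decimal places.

9.743%

(1 + r/2)^2 − 1 = 0.0998, so 1 + r/2 = 1.0998^(1/2).
r/2 = 0.048713, so r = 0.097427 = 9.743%.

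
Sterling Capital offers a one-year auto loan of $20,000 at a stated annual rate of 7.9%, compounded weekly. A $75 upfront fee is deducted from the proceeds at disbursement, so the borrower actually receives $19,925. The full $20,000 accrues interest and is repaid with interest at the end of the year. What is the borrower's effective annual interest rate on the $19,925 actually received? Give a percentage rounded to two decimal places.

Amount owed after one year: 20,000 × (1 + 0.079/52)^52 = 20,000 × 1.082139 = $21,642.79.
Effective rate on net proceeds: 21,642.79 / 19,925 − 1 = 0.086213 = 8.62%.

8.62%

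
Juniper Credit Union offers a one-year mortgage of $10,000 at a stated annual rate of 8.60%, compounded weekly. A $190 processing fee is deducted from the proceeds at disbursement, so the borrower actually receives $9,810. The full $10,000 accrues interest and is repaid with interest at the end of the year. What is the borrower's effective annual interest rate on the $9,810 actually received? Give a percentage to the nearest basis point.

Amount owed after one year: 10,000 × (1 + 0.0860/52)^52 = 10,000 × 1.089729 = $10,897.29.
Effective rate on net proceeds: 10,897.29 / 9,810 − 1 = 0.110835 = 11.08%.

11.08%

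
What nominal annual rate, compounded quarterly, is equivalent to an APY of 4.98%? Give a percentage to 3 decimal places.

4.890%

(1 + r/4)^4 − 1 = 0.0498, so 1 + r/4 = 1.0498^(1/4).
r/4 = 0.012224, so r = 0.048896 = 4.890%.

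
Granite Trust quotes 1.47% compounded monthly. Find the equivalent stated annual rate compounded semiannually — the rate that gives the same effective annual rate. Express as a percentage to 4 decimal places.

1.4745%

EAR = (1 + 0.0147/12)^12 − 1 = 0.014799.
Solve (1 + r/2)^2 = 1.014799: r/2 = 1.014799^(1/2) − 1 = 0.007373, so r = 0.014745 = 1.4745%.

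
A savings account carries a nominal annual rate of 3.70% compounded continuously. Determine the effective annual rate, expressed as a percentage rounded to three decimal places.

3.769%

With continuous compounding, EAR = e^0.0370 − 1.
e^0.0370 = 1.037693, so EAR = 0.037693 = 3.769%.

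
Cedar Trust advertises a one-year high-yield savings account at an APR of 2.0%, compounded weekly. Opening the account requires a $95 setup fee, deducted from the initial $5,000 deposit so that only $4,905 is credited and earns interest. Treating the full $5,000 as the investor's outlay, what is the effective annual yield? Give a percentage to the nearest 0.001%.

Value after one year: 4,905 × (1 + 0.020/52)^52 = 4,905 × 1.020197 = $5,004.07.
Effective yield on the $5,000 outlay: 5,004.07 / 5,000 − 1 = 0.000814 = 0.081%.

0.081%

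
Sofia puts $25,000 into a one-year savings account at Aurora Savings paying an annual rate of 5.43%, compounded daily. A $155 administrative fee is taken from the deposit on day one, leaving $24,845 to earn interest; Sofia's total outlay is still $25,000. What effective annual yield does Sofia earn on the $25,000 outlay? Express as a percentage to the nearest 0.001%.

Value after one year: 24,845 × (1 + 0.0543/365)^365 = 24,845 × 1.055797 = $26,231.28.
Effective yield on the $25,000 outlay: 26,231.28 / 25,000 − 1 = 0.049251 = 4.925%.

4.925%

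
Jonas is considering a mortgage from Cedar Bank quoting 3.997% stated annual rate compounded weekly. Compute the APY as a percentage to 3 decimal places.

4.076%

EAR = (1 + 0.03997/52)^52 − 1.
= 1.040764 − 1 = 4.076%.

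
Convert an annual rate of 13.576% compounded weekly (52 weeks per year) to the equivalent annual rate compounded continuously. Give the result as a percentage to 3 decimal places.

13.558%

EAR = (1 + 0.13576/52)^52 − 1 = 0.145204.
Equivalent continuous rate: r = ln(1 + 0.145204) = 0.135583 = 13.558%.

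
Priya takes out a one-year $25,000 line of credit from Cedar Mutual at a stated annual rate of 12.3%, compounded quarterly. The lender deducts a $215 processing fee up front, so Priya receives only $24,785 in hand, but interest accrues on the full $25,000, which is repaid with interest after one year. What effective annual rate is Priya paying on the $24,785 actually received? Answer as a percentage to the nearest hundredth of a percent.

Amount owed after one year: 25,000 × (1 + 0.123/4)^4 = 25,000 × 1.128791 = $28,219.76.
Effective rate on net proceeds: 28,219.76 / 24,785 − 1 = 0.138582 = 13.86%.

13.86%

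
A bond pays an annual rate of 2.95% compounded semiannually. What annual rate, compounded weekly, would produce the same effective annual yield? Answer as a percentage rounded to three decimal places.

EAR = (1 + 0.0295/2)^2 − 1 = 0.029718.
Solve (1 + r/52)^52 = 1.029718: r/52 = 1.029718^(1/52) − 1 = 0.000563, so r = 0.029293 = 2.929%.

2.929%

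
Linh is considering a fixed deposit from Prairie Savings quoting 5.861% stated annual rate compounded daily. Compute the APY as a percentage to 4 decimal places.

6.0357%

EAR = (1 + 0.05861/365)^365 − 1.
= (1 + 0.000161)^365 − 1 = 1.060357 − 1 = 6.0357%.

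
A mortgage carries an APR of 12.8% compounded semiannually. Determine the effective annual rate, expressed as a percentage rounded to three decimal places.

13.210%

EAR = (1 + 0.128/2)^2 − 1.
= 1.132096 − 1 = 13.210%.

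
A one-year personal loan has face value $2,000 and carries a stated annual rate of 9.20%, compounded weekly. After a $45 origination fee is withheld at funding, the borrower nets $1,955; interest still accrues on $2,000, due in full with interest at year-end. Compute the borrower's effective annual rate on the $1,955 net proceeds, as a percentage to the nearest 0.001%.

Amount owed after one year: 2,000 × (1 + 0.0920/52)^52 = 2,000 × 1.096276 = $2,192.55.
Effective rate on net proceeds: 2,192.55 / 1,955 − 1 = 0.121510 = 12.151%.

12.151%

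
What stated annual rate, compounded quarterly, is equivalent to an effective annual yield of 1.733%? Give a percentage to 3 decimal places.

1.722%

(1 + r/4)^4 − 1 = 0.01733, so 1 + r/4 = 1.01733^(1/4).
r/4 = 0.004305, so r = 0.017219 = 1.722%.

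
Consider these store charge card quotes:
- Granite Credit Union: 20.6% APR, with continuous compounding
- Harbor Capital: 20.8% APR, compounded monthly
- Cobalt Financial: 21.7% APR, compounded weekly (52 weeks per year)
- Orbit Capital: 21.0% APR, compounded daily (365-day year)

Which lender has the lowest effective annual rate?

Granite Credit Union: e^0.206 − 1 = 22.875%
Harbor Capital: (1 + 0.208/12)^12 − 1 = 22.902%
Cobalt Financial: (1 + 0.217/52)^52 − 1 = 24.178%
Orbit Capital: (1 + 0.210/365)^365 − 1 = 23.360%
The lowest effective annual rate is Granite Credit Union at 22.875%.

Granite Credit Union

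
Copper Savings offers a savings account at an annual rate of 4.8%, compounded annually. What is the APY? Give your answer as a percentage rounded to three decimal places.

4.800%

Annual compounding means the effective rate equals the nominal rate: 4.800%.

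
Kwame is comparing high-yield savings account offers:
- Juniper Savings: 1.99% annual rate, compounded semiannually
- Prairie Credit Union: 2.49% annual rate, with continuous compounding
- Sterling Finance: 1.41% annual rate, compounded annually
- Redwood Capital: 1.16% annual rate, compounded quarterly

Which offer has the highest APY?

Prairie Credit Union

Juniper Savings: (1 + 0.0199/2)^2 − 1 = 2.000%
Prairie Credit Union: e^0.0249 − 1 = 2.521%
Sterling Finance: compounded annually, EAR = 1.410%
Redwood Capital: (1 + 0.0116/4)^4 − 1 = 1.165%
The highest effective annual rate is Prairie Credit Union at 2.521%.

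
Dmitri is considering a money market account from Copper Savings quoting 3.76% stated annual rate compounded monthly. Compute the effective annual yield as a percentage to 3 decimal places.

EAR = (1 + 0.0376/12)^12 − 1.
= 1.038255 − 1 = 3.825%.

3.825%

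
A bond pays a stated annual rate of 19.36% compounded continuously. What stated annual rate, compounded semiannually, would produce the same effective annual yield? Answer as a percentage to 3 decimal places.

20.328%

EAR under continuous compounding: e^0.1936 − 1 = 0.213611.
Solve (1 + r/2)^2 = 1.213611: r/2 = 1.213611^(1/2) − 1 = 0.101640, so r = 0.203280 = 20.328%.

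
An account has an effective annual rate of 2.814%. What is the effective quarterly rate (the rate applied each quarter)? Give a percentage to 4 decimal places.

The per-quarter rate i satisfies (1 + i)^4 = 1 + 0.02814.
i = 1.02814^(1/4) − 1 = 0.0069620 = 0.6962%.

0.6962%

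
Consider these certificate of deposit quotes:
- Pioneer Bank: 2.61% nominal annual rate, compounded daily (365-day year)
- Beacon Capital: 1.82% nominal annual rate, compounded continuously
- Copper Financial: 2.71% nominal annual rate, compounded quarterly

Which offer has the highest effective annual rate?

Copper Financial

Pioneer Bank: (1 + 0.0261/365)^365 − 1 = 2.644%
Beacon Capital: e^0.0182 − 1 = 1.837%
Copper Financial: (1 + 0.0271/4)^4 − 1 = 2.738%
The highest effective annual rate is Copper Financial at 2.738%.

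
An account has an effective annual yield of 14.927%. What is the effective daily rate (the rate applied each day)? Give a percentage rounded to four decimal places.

The per-day rate i satisfies (1 + i)^365 = 1 + 0.14927.
i = 1.14927^(1/365) − 1 = 0.0003812 = 0.0381%.

0.0381%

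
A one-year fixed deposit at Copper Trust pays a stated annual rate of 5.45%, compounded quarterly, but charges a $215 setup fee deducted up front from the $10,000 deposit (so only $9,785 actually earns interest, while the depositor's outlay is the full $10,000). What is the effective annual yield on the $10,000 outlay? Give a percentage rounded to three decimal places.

3.293%

Value after one year: 9,785 × (1 + 0.0545/4)^4 = 9,785 × 1.055624 = $10,329.28.
Effective yield on the $10,000 outlay: 10,329.28 / 10,000 − 1 = 0.032928 = 3.293%.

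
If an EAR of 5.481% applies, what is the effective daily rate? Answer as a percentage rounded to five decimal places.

0.01462%

The per-day rate i satisfies (1 + i)^365 = 1 + 0.05481.
i = 1.05481^(1/365) − 1 = 0.0001462 = 0.01462%.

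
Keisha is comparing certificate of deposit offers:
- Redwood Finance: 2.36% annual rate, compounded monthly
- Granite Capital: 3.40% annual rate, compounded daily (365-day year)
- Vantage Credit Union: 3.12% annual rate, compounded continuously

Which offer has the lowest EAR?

Redwood Finance: (1 + 0.0236/12)^12 − 1 = 2.386%
Granite Capital: (1 + 0.0340/365)^365 − 1 = 3.458%
Vantage Credit Union: e^0.0312 − 1 = 3.169%
The lowest effective annual rate is Redwood Finance at 2.386%.

Redwood Finance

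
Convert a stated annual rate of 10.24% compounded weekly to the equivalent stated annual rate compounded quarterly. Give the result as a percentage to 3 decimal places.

EAR = (1 + 0.1024/52)^52 − 1 = 0.107715.
Solve (1 + r/4)^4 = 1.107715: r/4 = 1.107715^(1/4) − 1 = 0.025905, so r = 0.103619 = 10.362%.

10.362%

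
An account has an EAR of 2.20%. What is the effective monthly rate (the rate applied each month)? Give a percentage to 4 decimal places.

The per-month rate i satisfies (1 + i)^12 = 1 + 0.0220.
i = 1.0220^(1/12) − 1 = 0.0018151 = 0.1815%.

0.1815%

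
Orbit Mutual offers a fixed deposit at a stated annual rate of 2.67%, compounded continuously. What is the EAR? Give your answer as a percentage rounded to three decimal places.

2.706%

With continuous compounding, EAR = e^0.0267 − 1.
e^0.0267 = 1.027060, so EAR = 0.027060 = 2.706%.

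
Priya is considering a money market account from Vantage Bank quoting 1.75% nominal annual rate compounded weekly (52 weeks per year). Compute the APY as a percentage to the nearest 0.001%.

1.765%

EAR = (1 + 0.0175/52)^52 − 1.
= (1 + 0.000337)^52 − 1 = 1.017651 − 1 = 1.765%.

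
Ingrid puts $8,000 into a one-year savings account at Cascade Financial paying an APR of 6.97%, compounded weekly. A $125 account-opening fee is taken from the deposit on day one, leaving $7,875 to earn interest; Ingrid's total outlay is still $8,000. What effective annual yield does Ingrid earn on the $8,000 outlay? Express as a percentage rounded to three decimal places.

Value after one year: 7,875 × (1 + 0.0697/52)^52 = 7,875 × 1.072136 = $8,443.07.
Effective yield on the $8,000 outlay: 8,443.07 / 8,000 − 1 = 0.055384 = 5.538%.

5.538%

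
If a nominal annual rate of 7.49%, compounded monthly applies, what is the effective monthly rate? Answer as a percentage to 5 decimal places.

0.62417%

With a nominal annual rate compounded monthly, the periodic rate is the nominal rate divided by 12.
i = 0.0749 / 12 = 0.0062417 = 0.62417%.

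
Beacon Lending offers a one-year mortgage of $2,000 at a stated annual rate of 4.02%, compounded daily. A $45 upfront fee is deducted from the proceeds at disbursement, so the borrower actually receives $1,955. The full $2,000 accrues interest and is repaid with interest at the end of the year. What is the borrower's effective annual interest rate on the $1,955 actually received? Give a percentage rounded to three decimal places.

6.498%

Amount owed after one year: 2,000 × (1 + 0.0402/365)^365 = 2,000 × 1.041017 = $2,082.03.
Effective rate on net proceeds: 2,082.03 / 1,955 − 1 = 0.064979 = 6.498%.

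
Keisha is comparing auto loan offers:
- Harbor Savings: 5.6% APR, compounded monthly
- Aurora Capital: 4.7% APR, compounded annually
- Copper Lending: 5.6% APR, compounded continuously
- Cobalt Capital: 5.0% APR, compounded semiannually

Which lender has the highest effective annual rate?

Copper Lending

Harbor Savings: (1 + 0.056/12)^12 − 1 = 5.746%
Aurora Capital: compounded annually, EAR = 4.700%
Copper Lending: e^0.056 − 1 = 5.760%
Cobalt Capital: (1 + 0.050/2)^2 − 1 = 5.062%
The highest effective annual rate is Copper Lending at 5.760%.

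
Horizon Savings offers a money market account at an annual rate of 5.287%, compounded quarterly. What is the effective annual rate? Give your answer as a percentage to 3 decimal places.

5.393%

EAR = (1 + 0.05287/4)^4 − 1.
= 1.053927 − 1 = 5.393%.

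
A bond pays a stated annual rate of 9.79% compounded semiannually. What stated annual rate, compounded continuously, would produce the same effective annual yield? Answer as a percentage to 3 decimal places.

EAR = (1 + 0.0979/2)^2 − 1 = 0.100296.
Equivalent continuous rate: r = ln(1 + 0.100296) = 0.095579 = 9.558%.

9.558%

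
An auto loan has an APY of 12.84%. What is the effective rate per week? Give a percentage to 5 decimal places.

The per-week rate i satisfies (1 + i)^52 = 1 + 0.1284.
i = 1.1284^(1/52) − 1 = 0.0023258 = 0.23258%.

0.23258%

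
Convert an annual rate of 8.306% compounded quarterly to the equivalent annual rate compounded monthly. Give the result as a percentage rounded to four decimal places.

8.2492%

EAR = (1 + 0.08306/4)^4 − 1 = 0.085683.
Solve (1 + r/12)^12 = 1.085683: r/12 = 1.085683^(1/12) − 1 = 0.006874, so r = 0.082492 = 8.2492%.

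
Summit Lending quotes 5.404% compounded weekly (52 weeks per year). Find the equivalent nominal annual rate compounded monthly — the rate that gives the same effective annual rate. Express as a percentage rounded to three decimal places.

5.413%

EAR = (1 + 0.05404/52)^52 − 1 = 0.055497.
Solve (1 + r/12)^12 = 1.055497: r/12 = 1.055497^(1/12) − 1 = 0.004511, so r = 0.054134 = 5.413%.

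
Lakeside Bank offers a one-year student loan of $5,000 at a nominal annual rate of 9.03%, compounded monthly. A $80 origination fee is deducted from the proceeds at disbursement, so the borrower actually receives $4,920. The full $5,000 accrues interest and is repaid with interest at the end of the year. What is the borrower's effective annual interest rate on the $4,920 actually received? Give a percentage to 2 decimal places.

Amount owed after one year: 5,000 × (1 + 0.0903/12)^12 = 5,000 × 1.094133 = $5,470.66.
Effective rate on net proceeds: 5,470.66 / 4,920 − 1 = 0.111923 = 11.19%.

11.19%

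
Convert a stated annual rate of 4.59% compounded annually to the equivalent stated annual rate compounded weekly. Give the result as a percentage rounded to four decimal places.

4.4897%

Compounded annually, EAR = nominal = 0.045900.
Solve (1 + r/52)^52 = 1.045900: r/52 = 1.045900^(1/52) − 1 = 0.000863, so r = 0.044897 = 4.4897%.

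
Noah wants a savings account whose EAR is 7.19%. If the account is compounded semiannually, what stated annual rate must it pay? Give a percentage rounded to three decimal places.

(1 + r/2)^2 − 1 = 0.0719, so 1 + r/2 = 1.0719^(1/2).
r/2 = 0.035326, so r = 0.070652 = 7.065%.

7.065%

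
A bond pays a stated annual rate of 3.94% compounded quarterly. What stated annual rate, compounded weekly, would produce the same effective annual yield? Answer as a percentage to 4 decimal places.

3.9222%

EAR = (1 + 0.0394/4)^4 − 1 = 0.039986.
Solve (1 + r/52)^52 = 1.039986: r/52 = 1.039986^(1/52) − 1 = 0.000754, so r = 0.039222 = 3.9222%.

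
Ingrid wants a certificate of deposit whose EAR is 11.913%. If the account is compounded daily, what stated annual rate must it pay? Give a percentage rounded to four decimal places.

(1 + r/365)^365 − 1 = 0.11913, so 1 + r/365 = 1.11913^(1/365).
r/365 = 0.000308, so r = 0.112569 = 11.2569%.

11.2569%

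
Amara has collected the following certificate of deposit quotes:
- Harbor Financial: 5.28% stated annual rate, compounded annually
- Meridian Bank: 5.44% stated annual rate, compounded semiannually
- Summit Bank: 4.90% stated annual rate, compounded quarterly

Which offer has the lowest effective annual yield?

Harbor Financial: compounded annually, EAR = 5.280%
Meridian Bank: (1 + 0.0544/2)^2 − 1 = 5.514%
Summit Bank: (1 + 0.0490/4)^4 − 1 = 4.991%
The lowest effective annual rate is Summit Bank at 4.991%.

Summit Bank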